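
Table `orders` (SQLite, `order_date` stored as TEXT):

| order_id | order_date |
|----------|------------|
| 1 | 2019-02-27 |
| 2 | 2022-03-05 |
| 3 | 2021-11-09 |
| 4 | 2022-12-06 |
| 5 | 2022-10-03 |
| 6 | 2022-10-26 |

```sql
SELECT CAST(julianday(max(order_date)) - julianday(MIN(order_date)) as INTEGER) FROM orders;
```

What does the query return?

1378

MIN = 2019-02-27, MAX = 2022-12-06.
1 day remains in February 2019 after the 27th (28 − 27).
Full months from March 2019 through November 2022 contribute their day counts.
Then 6 days into December 2022.
Total: 1 + 31 + 30 + 31 + 30 + 31 + 31 + 30 + 31 + 30 + 31 + 31 + 29 + 31 + 30 + 31 + 30 + 31 + 31 + 30 + 31 + 30 + 31 + 31 + 28 + 31 + 30 + 31 + 30 + 31 + 31 + 30 + 31 + 30 + 31 + 31 + 28 + 31 + 30 + 31 + 30 + 31 + 31 + 30 + 31 + 30 + 6 = 1378.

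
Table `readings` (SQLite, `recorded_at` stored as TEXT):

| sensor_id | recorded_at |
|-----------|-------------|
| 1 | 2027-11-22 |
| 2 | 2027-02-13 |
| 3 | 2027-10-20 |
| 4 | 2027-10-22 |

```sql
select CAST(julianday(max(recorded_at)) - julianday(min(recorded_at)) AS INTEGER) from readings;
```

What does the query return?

MIN = 2027-02-13, MAX = 2027-11-22.
15 days remain in February 2027 after the 13th (28 − 13).
Full months from March 2027 through October 2027 contribute their day counts.
Then 22 days into November 2027.
Total: 15 + 31 + 30 + 31 + 30 + 31 + 31 + 30 + 31 + 22 = 282.

282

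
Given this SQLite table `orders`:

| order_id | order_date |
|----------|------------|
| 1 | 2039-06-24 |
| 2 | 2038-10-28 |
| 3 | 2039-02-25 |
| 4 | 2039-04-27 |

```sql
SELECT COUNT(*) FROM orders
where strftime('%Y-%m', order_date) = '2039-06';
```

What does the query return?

Rows with year-month 2039-06: 2039-06-24 → 1.

1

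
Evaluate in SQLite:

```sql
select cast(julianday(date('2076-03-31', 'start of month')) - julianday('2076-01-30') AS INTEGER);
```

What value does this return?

31

`start of month` rewinds 2076-03-31 to 2076-03-01.
1 day remains in January 2076 after the 30th (31 − 30).
February 2076: 29 days (leap year).
Then 1 day into March 2076.
Total: 1 + 29 + 1 = 31.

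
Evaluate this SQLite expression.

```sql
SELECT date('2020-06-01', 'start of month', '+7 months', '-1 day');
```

2020-12-31

`start of month` rewinds 2020-06-01 to 2020-06-01.
Adding +7 months to 2020-06-01 gives 2021-01-01.
Going back 1 day from 2021-01-01 reaches 2020-12-31 (last day of December, 31 days).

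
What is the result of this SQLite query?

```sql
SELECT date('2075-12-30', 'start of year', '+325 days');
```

2075-11-22

`start of year` rewinds 2075-12-30 to 2075-01-01.
Applying '+325 days' to 2075-01-01: counting 325 days forward gives 2075-11-22.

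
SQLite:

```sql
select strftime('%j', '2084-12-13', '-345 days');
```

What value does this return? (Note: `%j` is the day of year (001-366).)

003

First apply '-345 days': 2084-12-13 → 2084-01-03.
Day-of-year for 2084-01-03: days since 2084-01-01 inclusive = 3, zero-padded to 003.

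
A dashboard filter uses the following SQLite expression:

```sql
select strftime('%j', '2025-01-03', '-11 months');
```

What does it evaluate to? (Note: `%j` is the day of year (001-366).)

First apply '-11 months': 2025-01-03 → 2024-02-03.
Day-of-year for 2024-02-03: days since 2024-01-01 inclusive = 34, zero-padded to 034.

034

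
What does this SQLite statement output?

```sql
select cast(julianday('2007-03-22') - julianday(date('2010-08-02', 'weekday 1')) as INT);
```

-1229

`weekday 1` advances to the next Monday; 2010-08-02 is already a Monday, so it stays at 2010-08-02.
9 days remain in March 2007 after the 22nd (31 − 22).
Full months from April 2007 through July 2010 contribute their day counts.
Then 2 days into August 2010.
Total: 9 + 30 + 31 + 30 + 31 + 31 + 30 + 31 + 30 + 31 + 31 + 29 + 31 + 30 + 31 + 30 + 31 + 31 + 30 + 31 + 30 + 31 + 31 + 28 + 31 + 30 + 31 + 30 + 31 + 31 + 30 + 31 + 30 + 31 + 31 + 28 + 31 + 30 + 31 + 30 + 31 + 2 = 1229.
The subtraction is earlier − later, so the result is −1229 → -1229.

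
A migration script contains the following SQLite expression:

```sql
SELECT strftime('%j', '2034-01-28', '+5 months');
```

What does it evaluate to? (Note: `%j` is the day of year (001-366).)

First apply '+5 months': 2034-01-28 → 2034-06-28.
Day-of-year for 2034-06-28: days since 2034-01-01 inclusive = 179, zero-padded to 179.

179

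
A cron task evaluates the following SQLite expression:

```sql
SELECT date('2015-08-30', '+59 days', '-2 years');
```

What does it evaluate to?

Applying '+59 days' to 2015-08-30: counting 59 days forward gives 2015-10-28.
Adding -2 years to 2015-10-28 gives 2013-10-28.

2013-10-28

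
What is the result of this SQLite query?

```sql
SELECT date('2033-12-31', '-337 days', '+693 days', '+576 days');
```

Applying '-337 days' to 2033-12-31: counting 337 days back gives 2033-01-28.
Applying '+693 days' to 2033-01-28: counting 693 days forward gives 2034-12-22.
Applying '+576 days' to 2034-12-22: counting 576 days forward gives 2036-07-20.

2036-07-20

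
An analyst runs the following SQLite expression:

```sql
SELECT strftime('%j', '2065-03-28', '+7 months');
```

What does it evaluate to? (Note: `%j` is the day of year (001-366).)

First apply '+7 months': 2065-03-28 → 2065-10-28.
Day-of-year for 2065-10-28: days since 2065-01-01 inclusive = 301, zero-padded to 301.

301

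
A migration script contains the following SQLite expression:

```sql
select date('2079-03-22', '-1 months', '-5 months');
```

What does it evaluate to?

2078-09-22

Adding -1 month to 2079-03-22 gives 2079-02-22.
Adding -5 months to 2079-02-22 gives 2078-09-22.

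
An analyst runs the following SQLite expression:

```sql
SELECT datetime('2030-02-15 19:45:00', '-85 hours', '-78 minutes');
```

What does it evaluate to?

2030-02-12 05:27:00

-85 hours from 2030-02-15 19:45:00 is 2030-02-12 06:45:00 (crosses midnight).
78 minutes = 1h 18m; -78 minutes from 2030-02-12 06:45:00 is 2030-02-12 05:27:00.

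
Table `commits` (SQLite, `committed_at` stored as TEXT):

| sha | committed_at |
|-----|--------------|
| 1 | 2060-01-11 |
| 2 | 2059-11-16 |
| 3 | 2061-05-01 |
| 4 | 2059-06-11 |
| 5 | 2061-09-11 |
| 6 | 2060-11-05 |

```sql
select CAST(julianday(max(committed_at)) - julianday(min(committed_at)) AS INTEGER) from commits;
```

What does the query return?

823

MIN = 2059-06-11, MAX = 2061-09-11.
19 days remain in June 2059 after the 11th (30 − 11).
Full months from July 2059 through August 2061 contribute their day counts.
Then 11 days into September 2061.
Total: 19 + 31 + 31 + 30 + 31 + 30 + 31 + 31 + 29 + 31 + 30 + 31 + 30 + 31 + 31 + 30 + 31 + 30 + 31 + 31 + 28 + 31 + 30 + 31 + 30 + 31 + 31 + 11 = 823.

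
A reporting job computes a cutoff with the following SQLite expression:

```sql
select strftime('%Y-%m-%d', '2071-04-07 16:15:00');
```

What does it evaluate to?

`%Y-%m-%d` extracts the ISO date: 2071-04-07.

2071-04-07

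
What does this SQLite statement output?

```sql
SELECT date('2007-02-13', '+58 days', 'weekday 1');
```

Applying '+58 days' to 2007-02-13: counting 58 days forward gives 2007-04-12.
`weekday 1` advances to the next Monday; 2007-04-12 is a Thursday, so it moves forward to 2007-04-16.

2007-04-16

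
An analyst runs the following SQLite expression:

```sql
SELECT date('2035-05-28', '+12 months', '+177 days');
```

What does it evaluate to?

Adding +12 months to 2035-05-28 gives 2036-05-28.
Applying '+177 days' to 2036-05-28: counting 177 days forward gives 2036-11-21.

2036-11-21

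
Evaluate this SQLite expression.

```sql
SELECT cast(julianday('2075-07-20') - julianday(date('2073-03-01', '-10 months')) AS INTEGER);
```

1175

Adding -10 months to 2073-03-01 gives 2072-05-01.
30 days remain in May 2072 after the 1st (31 − 1).
Full months from June 2072 through June 2075 contribute their day counts.
Then 20 days into July 2075.
Total: 30 + 30 + 31 + 31 + 30 + 31 + 30 + 31 + 31 + 28 + 31 + 30 + 31 + 30 + 31 + 31 + 30 + 31 + 30 + 31 + 31 + 28 + 31 + 30 + 31 + 30 + 31 + 31 + 30 + 31 + 30 + 31 + 31 + 28 + 31 + 30 + 31 + 30 + 20 = 1175.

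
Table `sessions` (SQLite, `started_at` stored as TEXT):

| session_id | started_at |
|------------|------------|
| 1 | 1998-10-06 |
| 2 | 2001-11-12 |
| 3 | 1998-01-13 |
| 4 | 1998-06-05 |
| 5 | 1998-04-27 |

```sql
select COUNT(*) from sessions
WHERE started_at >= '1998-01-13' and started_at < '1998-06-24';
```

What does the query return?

3

Rows in [1998-01-13, 1998-06-24): 1998-01-13, 1998-06-05, 1998-04-27 → 3 rows.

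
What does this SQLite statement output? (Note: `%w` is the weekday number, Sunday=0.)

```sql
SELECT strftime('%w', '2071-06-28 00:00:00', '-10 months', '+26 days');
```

2

First apply '-10 months', '+26 days': 2071-06-28 00:00:00 → 2070-09-23 00:00:00.
2070-09-23 is a Tuesday; with Sunday=0 that is 2.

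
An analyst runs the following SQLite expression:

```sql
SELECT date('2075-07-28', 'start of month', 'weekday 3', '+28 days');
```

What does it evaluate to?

2075-07-31

`start of month` rewinds 2075-07-28 to 2075-07-01.
`weekday 3` advances to the next Wednesday; 2075-07-01 is a Monday, so it moves forward to 2075-07-03.
Advancing 28 more days within July lands on 2075-07-31.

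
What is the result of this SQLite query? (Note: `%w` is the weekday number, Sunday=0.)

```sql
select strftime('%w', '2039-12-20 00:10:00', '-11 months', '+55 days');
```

First apply '-11 months', '+55 days': 2039-12-20 00:10:00 → 2039-03-16 00:10:00.
2039-03-16 is a Wednesday; with Sunday=0 that is 3.

3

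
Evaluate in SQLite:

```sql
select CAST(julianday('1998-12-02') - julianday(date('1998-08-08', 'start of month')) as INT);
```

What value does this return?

123

`start of month` rewinds 1998-08-08 to 1998-08-01.
30 days remain in August 1998 after the 1st (31 − 1).
September 1998: 30 days.
October 1998: 31 days.
November 1998: 30 days.
Then 2 days into December 1998.
Total: 30 + 30 + 31 + 30 + 2 = 123.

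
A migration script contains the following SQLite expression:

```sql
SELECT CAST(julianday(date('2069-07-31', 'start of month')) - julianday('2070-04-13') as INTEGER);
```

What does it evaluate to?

`start of month` rewinds 2069-07-31 to 2069-07-01.
30 days remain in July 2069 after the 1st (31 − 1).
Full months from August 2069 through March 2070 contribute their day counts.
Then 13 days into April 2070.
Total: 30 + 31 + 30 + 31 + 30 + 31 + 31 + 28 + 31 + 13 = 286.
The subtraction is earlier − later, so the result is −286 → -286.

-286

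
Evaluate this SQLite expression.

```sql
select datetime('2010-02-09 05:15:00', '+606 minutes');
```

606 minutes = 10h 6m; +606 minutes from 2010-02-09 05:15:00 is 2010-02-09 15:21:00.

2010-02-09 15:21:00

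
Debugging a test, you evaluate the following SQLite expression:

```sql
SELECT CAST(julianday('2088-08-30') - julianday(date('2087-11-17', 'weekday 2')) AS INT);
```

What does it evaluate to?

`weekday 2` advances to the next Tuesday; 2087-11-17 is a Monday, so it moves forward to 2087-11-18.
12 days remain in November 2087 after the 18th (30 − 18).
Full months from December 2087 through July 2088 contribute their day counts.
Then 30 days into August 2088.
Total: 12 + 31 + 31 + 29 + 31 + 30 + 31 + 30 + 31 + 30 = 286.

286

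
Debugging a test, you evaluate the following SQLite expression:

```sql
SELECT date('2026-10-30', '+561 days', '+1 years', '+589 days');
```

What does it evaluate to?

Applying '+561 days' to 2026-10-30: counting 561 days forward gives 2028-05-13.
Adding +1 year to 2028-05-13 gives 2029-05-13.
Applying '+589 days' to 2029-05-13: counting 589 days forward gives 2030-12-23.

2030-12-23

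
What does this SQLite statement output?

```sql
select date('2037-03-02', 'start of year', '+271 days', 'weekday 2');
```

`start of year` rewinds 2037-03-02 to 2037-01-01.
Applying '+271 days' to 2037-01-01: counting 271 days forward gives 2037-09-29.
`weekday 2` advances to the next Tuesday; 2037-09-29 is already a Tuesday, so it stays at 2037-09-29.

2037-09-29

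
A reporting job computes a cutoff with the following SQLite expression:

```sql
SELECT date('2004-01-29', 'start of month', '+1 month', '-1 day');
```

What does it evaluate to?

2004-01-31

`start of month` rewinds 2004-01-29 to 2004-01-01.
Adding +1 month to 2004-01-01 gives 2004-02-01.
Going back 1 day from 2004-02-01 reaches 2004-01-31 (last day of January, 31 days).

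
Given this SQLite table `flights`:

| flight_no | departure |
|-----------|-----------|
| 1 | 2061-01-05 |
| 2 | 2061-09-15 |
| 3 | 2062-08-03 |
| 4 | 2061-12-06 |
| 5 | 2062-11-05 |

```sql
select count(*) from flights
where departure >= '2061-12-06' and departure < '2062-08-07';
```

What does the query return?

2

Rows in [2061-12-06, 2062-08-07): 2062-08-03, 2061-12-06 → 2 rows.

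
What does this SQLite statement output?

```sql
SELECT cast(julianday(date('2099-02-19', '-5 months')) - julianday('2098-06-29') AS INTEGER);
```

Adding -5 months to 2099-02-19 gives 2098-09-19.
1 day remains in June 2098 after the 29th (30 − 29).
July 2098: 31 days.
August 2098: 31 days.
Then 19 days into September 2098.
Total: 1 + 31 + 31 + 19 = 82.

82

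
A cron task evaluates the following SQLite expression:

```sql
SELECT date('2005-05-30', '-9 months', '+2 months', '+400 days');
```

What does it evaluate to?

Adding -9 months to 2005-05-30 gives 2004-08-30.
Adding +2 months to 2004-08-30 gives 2004-10-30.
Applying '+400 days' to 2004-10-30: counting 400 days forward gives 2005-12-04.

2005-12-04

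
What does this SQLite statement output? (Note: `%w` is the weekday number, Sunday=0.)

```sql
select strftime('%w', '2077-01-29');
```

5

2077-01-29 is a Friday; with Sunday=0 that is 5.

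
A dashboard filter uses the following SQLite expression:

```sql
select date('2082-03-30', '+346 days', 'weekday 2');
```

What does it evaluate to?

2083-03-16

Applying '+346 days' to 2082-03-30: counting 346 days forward gives 2083-03-11.
`weekday 2` advances to the next Tuesday; 2083-03-11 is a Thursday, so it moves forward to 2083-03-16.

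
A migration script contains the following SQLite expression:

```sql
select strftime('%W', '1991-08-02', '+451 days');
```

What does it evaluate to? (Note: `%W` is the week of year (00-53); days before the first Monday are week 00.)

43

First apply '+451 days': 1991-08-02 → 1992-10-26.
1992-10-26 is a Monday. SQLite's %W counts Mondays since the year started; the result is 43.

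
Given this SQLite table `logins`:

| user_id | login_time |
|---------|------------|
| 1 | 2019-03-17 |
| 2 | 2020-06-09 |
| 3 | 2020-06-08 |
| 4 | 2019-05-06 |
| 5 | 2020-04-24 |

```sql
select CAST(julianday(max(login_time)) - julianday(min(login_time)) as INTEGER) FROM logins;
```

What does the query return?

450

MIN = 2019-03-17, MAX = 2020-06-09.
14 days remain in March 2019 after the 17th (31 − 17).
Full months from April 2019 through May 2020 contribute their day counts.
Then 9 days into June 2020.
Total: 14 + 30 + 31 + 30 + 31 + 31 + 30 + 31 + 30 + 31 + 31 + 29 + 31 + 30 + 31 + 9 = 450.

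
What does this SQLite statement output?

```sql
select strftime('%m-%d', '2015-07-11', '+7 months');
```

First apply '+7 months': 2015-07-11 → 2016-02-11.
`%m-%d` extracts the month-day: 02-11.

02-11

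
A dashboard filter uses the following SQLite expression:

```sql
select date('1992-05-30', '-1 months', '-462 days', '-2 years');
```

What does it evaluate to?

1989-01-24

Adding -1 month to 1992-05-30 gives 1992-04-30.
Applying '-462 days' to 1992-04-30: counting 462 days back gives 1991-01-24.
Adding -2 years to 1991-01-24 gives 1989-01-24.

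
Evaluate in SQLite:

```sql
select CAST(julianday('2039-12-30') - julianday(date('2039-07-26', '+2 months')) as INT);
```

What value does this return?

Adding +2 months to 2039-07-26 gives 2039-09-26.
4 days remain in September 2039 after the 26th (30 − 26).
October 2039: 31 days.
November 2039: 30 days.
Then 30 days into December 2039.
Total: 4 + 31 + 30 + 30 = 95.

95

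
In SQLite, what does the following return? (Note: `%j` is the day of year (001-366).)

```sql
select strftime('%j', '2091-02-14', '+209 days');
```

254

First apply '+209 days': 2091-02-14 → 2091-09-11.
Day-of-year for 2091-09-11: days since 2091-01-01 inclusive = 254, zero-padded to 254.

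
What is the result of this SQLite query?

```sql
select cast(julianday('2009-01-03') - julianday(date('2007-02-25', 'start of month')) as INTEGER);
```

702

`start of month` rewinds 2007-02-25 to 2007-02-01.
27 days remain in February 2007 after the 1st (28 − 1).
Full months from March 2007 through December 2008 contribute their day counts.
Then 3 days into January 2009.
Total: 27 + 31 + 30 + 31 + 30 + 31 + 31 + 30 + 31 + 30 + 31 + 31 + 29 + 31 + 30 + 31 + 30 + 31 + 31 + 30 + 31 + 30 + 31 + 3 = 702.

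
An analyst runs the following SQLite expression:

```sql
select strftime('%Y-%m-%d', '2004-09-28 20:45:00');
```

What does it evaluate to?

`%Y-%m-%d` extracts the ISO date: 2004-09-28.

2004-09-28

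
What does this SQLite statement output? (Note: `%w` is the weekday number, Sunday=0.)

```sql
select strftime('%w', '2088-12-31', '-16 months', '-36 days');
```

First apply '-16 months', '-36 days': 2088-12-31 → 2087-07-26.
2087-07-26 is a Saturday; with Sunday=0 that is 6.

6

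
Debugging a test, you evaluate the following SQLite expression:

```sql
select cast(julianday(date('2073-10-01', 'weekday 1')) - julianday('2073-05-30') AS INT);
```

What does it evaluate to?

125

`weekday 1` advances to the next Monday; 2073-10-01 is a Sunday, so it moves forward to 2073-10-02.
1 day remains in May 2073 after the 30th (31 − 30).
June 2073: 30 days.
July 2073: 31 days.
August 2073: 31 days.
September 2073: 30 days.
Then 2 days into October 2073.
Total: 1 + 30 + 31 + 31 + 30 + 2 = 125.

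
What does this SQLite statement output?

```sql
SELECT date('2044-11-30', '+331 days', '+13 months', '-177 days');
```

2046-06-03

Applying '+331 days' to 2044-11-30: counting 331 days forward gives 2045-10-27.
Adding +13 months to 2045-10-27 gives 2046-11-27.
Applying '-177 days' to 2046-11-27: counting 177 days back gives 2046-06-03.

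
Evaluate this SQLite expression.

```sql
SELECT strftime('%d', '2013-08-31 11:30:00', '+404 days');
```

First apply '+404 days': 2013-08-31 11:30:00 → 2014-10-09 11:30:00.
`%d` extracts the 2-digit day of month: 09.

09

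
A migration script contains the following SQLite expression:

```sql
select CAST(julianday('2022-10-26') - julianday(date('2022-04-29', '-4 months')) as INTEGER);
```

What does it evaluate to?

301

Adding -4 months to 2022-04-29 gives 2021-12-29.
2 days remain in December 2021 after the 29th (31 − 29).
Full months from January 2022 through September 2022 contribute their day counts.
Then 26 days into October 2022.
Total: 2 + 31 + 28 + 31 + 30 + 31 + 30 + 31 + 31 + 30 + 26 = 301.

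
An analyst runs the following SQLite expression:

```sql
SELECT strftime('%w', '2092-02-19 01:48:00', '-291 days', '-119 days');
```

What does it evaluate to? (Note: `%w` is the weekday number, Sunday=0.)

5

First apply '-291 days', '-119 days': 2092-02-19 01:48:00 → 2091-01-05 01:48:00.
2091-01-05 is a Friday; with Sunday=0 that is 5.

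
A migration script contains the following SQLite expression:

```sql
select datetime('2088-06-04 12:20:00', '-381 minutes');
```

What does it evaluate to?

2088-06-04 05:59:00

381 minutes = 6h 21m; -381 minutes from 2088-06-04 12:20:00 is 2088-06-04 05:59:00.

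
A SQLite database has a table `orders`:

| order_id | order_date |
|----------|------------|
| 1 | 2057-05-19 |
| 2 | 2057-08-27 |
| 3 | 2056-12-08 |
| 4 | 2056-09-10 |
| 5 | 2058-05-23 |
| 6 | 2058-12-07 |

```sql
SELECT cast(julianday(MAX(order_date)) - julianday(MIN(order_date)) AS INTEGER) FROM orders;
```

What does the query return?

MIN = 2056-09-10, MAX = 2058-12-07.
20 days remain in September 2056 after the 10th (30 − 10).
Full months from October 2056 through November 2058 contribute their day counts.
Then 7 days into December 2058.
Total: 20 + 31 + 30 + 31 + 31 + 28 + 31 + 30 + 31 + 30 + 31 + 31 + 30 + 31 + 30 + 31 + 31 + 28 + 31 + 30 + 31 + 30 + 31 + 31 + 30 + 31 + 30 + 7 = 818.

818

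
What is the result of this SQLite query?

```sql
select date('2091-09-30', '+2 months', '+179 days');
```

Adding +2 months to 2091-09-30 gives 2091-11-30.
Applying '+179 days' to 2091-11-30: counting 179 days forward gives 2092-05-27.

2092-05-27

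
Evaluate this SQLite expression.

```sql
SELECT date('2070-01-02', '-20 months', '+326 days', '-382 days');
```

Adding -20 months to 2070-01-02 gives 2068-05-02.
Applying '+326 days' to 2068-05-02: counting 326 days forward gives 2069-03-24.
Applying '-382 days' to 2069-03-24: counting 382 days back gives 2068-03-07.

2068-03-07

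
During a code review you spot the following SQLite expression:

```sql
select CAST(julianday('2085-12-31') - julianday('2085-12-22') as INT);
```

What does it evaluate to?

Both dates are in December 2085: 31 − 22 = 9.

9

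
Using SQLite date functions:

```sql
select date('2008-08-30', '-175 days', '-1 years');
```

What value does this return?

Applying '-175 days' to 2008-08-30: counting 175 days back gives 2008-03-08.
Adding -1 year to 2008-03-08 gives 2007-03-08.

2007-03-08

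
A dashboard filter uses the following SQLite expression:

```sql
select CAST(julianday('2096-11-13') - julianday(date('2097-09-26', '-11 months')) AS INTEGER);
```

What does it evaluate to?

Adding -11 months to 2097-09-26 gives 2096-10-26.
5 days remain in October 2096 after the 26th (31 − 26).
Then 13 days into November 2096.
Total: 5 + 13 = 18.

18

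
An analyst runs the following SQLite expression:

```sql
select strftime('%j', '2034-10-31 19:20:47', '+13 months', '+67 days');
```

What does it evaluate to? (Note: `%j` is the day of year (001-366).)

First apply '+13 months', '+67 days': 2034-10-31 19:20:47 → 2036-02-06 19:20:47.
Day-of-year for 2036-02-06: days since 2036-01-01 inclusive = 37, zero-padded to 037.

037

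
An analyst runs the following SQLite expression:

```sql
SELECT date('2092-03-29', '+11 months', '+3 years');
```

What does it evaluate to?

2096-03-01

Adding +11 months to 2092-03-29 targets 2093-02-29. February 2093 has only 28 days, so SQLite normalizes the 1-day overflow forward to 2093-03-01.
Adding +3 years to 2093-03-01 gives 2096-03-01.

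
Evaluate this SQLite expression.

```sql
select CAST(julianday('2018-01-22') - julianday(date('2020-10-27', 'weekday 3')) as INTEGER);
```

-1010

`weekday 3` advances to the next Wednesday; 2020-10-27 is a Tuesday, so it moves forward to 2020-10-28.
9 days remain in January 2018 after the 22nd (31 − 22).
Full months from February 2018 through September 2020 contribute their day counts.
Then 28 days into October 2020.
Total: 9 + 28 + 31 + 30 + 31 + 30 + 31 + 31 + 30 + 31 + 30 + 31 + 31 + 28 + 31 + 30 + 31 + 30 + 31 + 31 + 30 + 31 + 30 + 31 + 31 + 29 + 31 + 30 + 31 + 30 + 31 + 31 + 30 + 28 = 1010.
The subtraction is earlier − later, so the result is −1010 → -1010.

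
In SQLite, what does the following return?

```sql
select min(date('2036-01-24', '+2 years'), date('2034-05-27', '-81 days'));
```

2034-03-07

date('2036-01-24', '+2 years') → 2038-01-24.
date('2034-05-27', '-81 days') → 2034-03-07.
Earlier of the two is 2034-03-07.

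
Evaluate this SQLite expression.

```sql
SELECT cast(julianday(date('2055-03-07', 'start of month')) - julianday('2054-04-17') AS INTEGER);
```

`start of month` rewinds 2055-03-07 to 2055-03-01.
13 days remain in April 2054 after the 17th (30 − 17).
Full months from May 2054 through February 2055 contribute their day counts.
Then 1 day into March 2055.
Total: 13 + 31 + 30 + 31 + 31 + 30 + 31 + 30 + 31 + 31 + 28 + 1 = 318.

318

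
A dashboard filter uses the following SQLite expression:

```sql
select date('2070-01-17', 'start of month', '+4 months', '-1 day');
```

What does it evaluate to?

2070-04-30

`start of month` rewinds 2070-01-17 to 2070-01-01.
Adding +4 months to 2070-01-01 gives 2070-05-01.
Going back 1 day from 2070-05-01 reaches 2070-04-30 (last day of April, 30 days).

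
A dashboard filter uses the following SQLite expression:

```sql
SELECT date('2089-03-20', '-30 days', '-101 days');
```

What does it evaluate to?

Going back 20 days from 2089-03-20 reaches 2089-02-28 (last day of February, 28 days).
Going back 10 days within February lands on 2089-02-18.
Applying '-101 days' to 2089-02-18: counting 101 days back gives 2088-11-09.

2088-11-09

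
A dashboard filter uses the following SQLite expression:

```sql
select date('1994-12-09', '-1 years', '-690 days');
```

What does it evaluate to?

Adding -1 year to 1994-12-09 gives 1993-12-09.
Applying '-690 days' to 1993-12-09: counting 690 days back gives 1992-01-19.

1992-01-19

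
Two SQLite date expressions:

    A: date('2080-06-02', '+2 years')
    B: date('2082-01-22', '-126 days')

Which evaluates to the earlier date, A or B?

B

A = 2082-06-02.
B = 2081-09-18.
B is earlier.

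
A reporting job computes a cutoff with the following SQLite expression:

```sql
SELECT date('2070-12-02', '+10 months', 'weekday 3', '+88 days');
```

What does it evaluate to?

2072-01-03

Adding +10 months to 2070-12-02 gives 2071-10-02.
`weekday 3` advances to the next Wednesday; 2071-10-02 is a Friday, so it moves forward to 2071-10-07.
Applying '+88 days' to 2071-10-07: counting 88 days forward gives 2072-01-03.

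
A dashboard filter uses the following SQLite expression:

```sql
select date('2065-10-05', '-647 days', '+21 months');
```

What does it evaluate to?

Applying '-647 days' to 2065-10-05: counting 647 days back gives 2063-12-28.
Adding +21 months to 2063-12-28 gives 2065-09-28.

2065-09-28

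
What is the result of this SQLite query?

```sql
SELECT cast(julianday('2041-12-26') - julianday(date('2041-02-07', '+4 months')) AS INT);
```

202

Adding +4 months to 2041-02-07 gives 2041-06-07.
23 days remain in June 2041 after the 7th (30 − 7).
July 2041: 31 days.
August 2041: 31 days.
September 2041: 30 days.
October 2041: 31 days.
November 2041: 30 days.
Then 26 days into December 2041.
Total: 23 + 31 + 31 + 30 + 31 + 30 + 26 = 202.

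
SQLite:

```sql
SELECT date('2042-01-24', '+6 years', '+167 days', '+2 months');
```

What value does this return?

Adding +6 years to 2042-01-24 gives 2048-01-24.
Applying '+167 days' to 2048-01-24: counting 167 days forward gives 2048-07-09.
Adding +2 months to 2048-07-09 gives 2048-09-09.

2048-09-09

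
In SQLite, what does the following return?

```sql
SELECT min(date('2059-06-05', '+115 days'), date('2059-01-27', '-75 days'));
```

date('2059-06-05', '+115 days') → 2059-09-28.
date('2059-01-27', '-75 days') → 2058-11-13.
Earlier of the two is 2058-11-13.

2058-11-13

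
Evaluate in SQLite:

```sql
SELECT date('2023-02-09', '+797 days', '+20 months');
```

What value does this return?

2026-12-16

Applying '+797 days' to 2023-02-09: counting 797 days forward gives 2025-04-16.
Adding +20 months to 2025-04-16 gives 2026-12-16.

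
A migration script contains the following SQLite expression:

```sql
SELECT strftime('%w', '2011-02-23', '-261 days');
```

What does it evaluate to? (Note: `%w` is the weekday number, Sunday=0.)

First apply '-261 days': 2011-02-23 → 2010-06-07.
2010-06-07 is a Monday; with Sunday=0 that is 1.

1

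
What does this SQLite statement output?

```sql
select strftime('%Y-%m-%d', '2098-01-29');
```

2098-01-29

`%Y-%m-%d` extracts the ISO date: 2098-01-29.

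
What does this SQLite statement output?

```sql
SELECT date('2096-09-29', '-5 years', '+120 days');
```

Adding -5 years to 2096-09-29 gives 2091-09-29.
Applying '+120 days' to 2091-09-29: counting 120 days forward gives 2092-01-27.

2092-01-27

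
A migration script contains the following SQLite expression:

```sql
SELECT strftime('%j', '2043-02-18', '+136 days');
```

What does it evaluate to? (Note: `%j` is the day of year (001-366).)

First apply '+136 days': 2043-02-18 → 2043-07-04.
Day-of-year for 2043-07-04: days since 2043-01-01 inclusive = 185, zero-padded to 185.

185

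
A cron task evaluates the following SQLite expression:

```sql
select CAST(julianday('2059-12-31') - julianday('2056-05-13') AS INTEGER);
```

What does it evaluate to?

1327

18 days remain in May 2056 after the 13th (31 − 13).
Full months from June 2056 through November 2059 contribute their day counts.
Then 31 days into December 2059.
Total: 18 + 30 + 31 + 31 + 30 + 31 + 30 + 31 + 31 + 28 + 31 + 30 + 31 + 30 + 31 + 31 + 30 + 31 + 30 + 31 + 31 + 28 + 31 + 30 + 31 + 30 + 31 + 31 + 30 + 31 + 30 + 31 + 31 + 28 + 31 + 30 + 31 + 30 + 31 + 31 + 30 + 31 + 30 + 31 = 1327.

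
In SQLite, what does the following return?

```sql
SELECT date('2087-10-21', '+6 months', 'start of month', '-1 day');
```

Adding +6 months to 2087-10-21 gives 2088-04-21.
`start of month` rewinds 2088-04-21 to 2088-04-01.
Going back 1 day from 2088-04-01 reaches 2088-03-31 (last day of March, 31 days).

2088-03-31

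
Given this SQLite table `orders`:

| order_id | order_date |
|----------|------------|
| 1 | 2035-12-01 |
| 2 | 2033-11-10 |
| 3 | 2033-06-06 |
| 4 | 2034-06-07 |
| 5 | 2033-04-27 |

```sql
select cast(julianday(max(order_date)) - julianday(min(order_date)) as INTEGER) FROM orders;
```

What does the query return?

948

MIN = 2033-04-27, MAX = 2035-12-01.
3 days remain in April 2033 after the 27th (30 − 27).
Full months from May 2033 through November 2035 contribute their day counts.
Then 1 day into December 2035.
Total: 3 + 31 + 30 + 31 + 31 + 30 + 31 + 30 + 31 + 31 + 28 + 31 + 30 + 31 + 30 + 31 + 31 + 30 + 31 + 30 + 31 + 31 + 28 + 31 + 30 + 31 + 30 + 31 + 31 + 30 + 31 + 30 + 1 = 948.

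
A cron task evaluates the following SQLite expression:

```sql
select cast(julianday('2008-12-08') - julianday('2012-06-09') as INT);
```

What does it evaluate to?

23 days remain in December 2008 after the 8th (31 − 8).
Full months from January 2009 through May 2012 contribute their day counts.
Then 9 days into June 2012.
Total: 23 + 31 + 28 + 31 + 30 + 31 + 30 + 31 + 31 + 30 + 31 + 30 + 31 + 31 + 28 + 31 + 30 + 31 + 30 + 31 + 31 + 30 + 31 + 30 + 31 + 31 + 28 + 31 + 30 + 31 + 30 + 31 + 31 + 30 + 31 + 30 + 31 + 31 + 29 + 31 + 30 + 31 + 9 = 1279.
The subtraction is earlier − later, so the result is −1279 → -1279.

-1279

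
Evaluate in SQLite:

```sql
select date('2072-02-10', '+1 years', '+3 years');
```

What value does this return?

2076-02-10

Adding +1 year to 2072-02-10 gives 2073-02-10.
Adding +3 years to 2073-02-10 gives 2076-02-10.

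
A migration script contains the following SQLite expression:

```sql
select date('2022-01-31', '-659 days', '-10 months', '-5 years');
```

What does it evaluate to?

Applying '-659 days' to 2022-01-31: counting 659 days back gives 2020-04-12.
Adding -10 months to 2020-04-12 gives 2019-06-12.
Adding -5 years to 2019-06-12 gives 2014-06-12.

2014-06-12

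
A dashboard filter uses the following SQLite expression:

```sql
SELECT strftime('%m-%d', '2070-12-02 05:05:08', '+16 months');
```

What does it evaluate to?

04-02

First apply '+16 months': 2070-12-02 05:05:08 → 2072-04-02 05:05:08.
`%m-%d` extracts the month-day: 04-02.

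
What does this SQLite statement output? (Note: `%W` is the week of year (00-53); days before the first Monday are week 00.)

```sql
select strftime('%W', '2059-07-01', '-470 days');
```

First apply '-470 days': 2059-07-01 → 2058-03-18.
2058-03-18 is a Monday. SQLite's %W counts Mondays since the year started; the result is 11.

11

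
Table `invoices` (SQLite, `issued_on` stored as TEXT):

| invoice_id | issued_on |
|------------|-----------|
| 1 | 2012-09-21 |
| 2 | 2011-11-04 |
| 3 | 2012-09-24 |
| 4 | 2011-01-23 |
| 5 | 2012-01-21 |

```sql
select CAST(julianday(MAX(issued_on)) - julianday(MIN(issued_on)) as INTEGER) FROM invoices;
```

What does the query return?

610

MIN = 2011-01-23, MAX = 2012-09-24.
8 days remain in January 2011 after the 23rd (31 − 23).
Full months from February 2011 through August 2012 contribute their day counts.
Then 24 days into September 2012.
Total: 8 + 28 + 31 + 30 + 31 + 30 + 31 + 31 + 30 + 31 + 30 + 31 + 31 + 29 + 31 + 30 + 31 + 30 + 31 + 31 + 24 = 610.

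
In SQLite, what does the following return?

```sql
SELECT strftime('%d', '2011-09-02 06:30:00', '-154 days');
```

01

First apply '-154 days': 2011-09-02 06:30:00 → 2011-04-01 06:30:00.
`%d` extracts the 2-digit day of month: 01.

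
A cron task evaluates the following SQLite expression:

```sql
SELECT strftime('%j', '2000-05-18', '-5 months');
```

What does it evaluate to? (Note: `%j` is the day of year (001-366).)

352

First apply '-5 months': 2000-05-18 → 1999-12-18.
Day-of-year for 1999-12-18: days since 1999-01-01 inclusive = 352, zero-padded to 352.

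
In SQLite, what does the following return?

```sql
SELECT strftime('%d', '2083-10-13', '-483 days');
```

First apply '-483 days': 2083-10-13 → 2082-06-17.
`%d` extracts the 2-digit day of month: 17.

17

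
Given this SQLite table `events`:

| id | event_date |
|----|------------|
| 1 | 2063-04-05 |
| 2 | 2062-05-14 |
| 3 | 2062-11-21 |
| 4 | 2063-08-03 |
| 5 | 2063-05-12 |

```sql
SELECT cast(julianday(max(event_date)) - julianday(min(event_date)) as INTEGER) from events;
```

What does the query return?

MIN = 2062-05-14, MAX = 2063-08-03.
17 days remain in May 2062 after the 14th (31 − 14).
Full months from June 2062 through July 2063 contribute their day counts.
Then 3 days into August 2063.
Total: 17 + 30 + 31 + 31 + 30 + 31 + 30 + 31 + 31 + 28 + 31 + 30 + 31 + 30 + 31 + 3 = 446.

446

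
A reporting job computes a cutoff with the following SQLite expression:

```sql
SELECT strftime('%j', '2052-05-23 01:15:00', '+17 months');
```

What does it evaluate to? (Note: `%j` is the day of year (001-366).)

296

First apply '+17 months': 2052-05-23 01:15:00 → 2053-10-23 01:15:00.
Day-of-year for 2053-10-23: days since 2053-01-01 inclusive = 296, zero-padded to 296.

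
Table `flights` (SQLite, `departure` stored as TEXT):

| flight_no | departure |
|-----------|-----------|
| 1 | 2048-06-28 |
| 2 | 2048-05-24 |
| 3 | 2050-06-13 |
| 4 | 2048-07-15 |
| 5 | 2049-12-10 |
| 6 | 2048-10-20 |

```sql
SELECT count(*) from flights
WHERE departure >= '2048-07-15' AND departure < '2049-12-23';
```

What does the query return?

3

Rows in [2048-07-15, 2049-12-23): 2048-07-15, 2049-12-10, 2048-10-20 → 3 rows.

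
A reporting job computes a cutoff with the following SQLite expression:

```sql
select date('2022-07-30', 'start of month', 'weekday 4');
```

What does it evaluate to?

`start of month` rewinds 2022-07-30 to 2022-07-01.
`weekday 4` advances to the next Thursday; 2022-07-01 is a Friday, so it moves forward to 2022-07-07.

2022-07-07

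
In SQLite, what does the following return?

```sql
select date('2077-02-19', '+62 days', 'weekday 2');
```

2077-04-27

Applying '+62 days' to 2077-02-19: counting 62 days forward gives 2077-04-22.
`weekday 2` advances to the next Tuesday; 2077-04-22 is a Thursday, so it moves forward to 2077-04-27.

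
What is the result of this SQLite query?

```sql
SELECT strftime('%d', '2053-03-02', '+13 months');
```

02

First apply '+13 months': 2053-03-02 → 2054-04-02.
`%d` extracts the 2-digit day of month: 02.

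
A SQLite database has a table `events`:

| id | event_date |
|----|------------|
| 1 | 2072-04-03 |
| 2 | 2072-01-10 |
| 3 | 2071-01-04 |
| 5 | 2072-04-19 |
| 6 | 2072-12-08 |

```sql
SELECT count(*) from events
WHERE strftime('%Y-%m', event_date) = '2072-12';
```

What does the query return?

Rows with year-month 2072-12: 2072-12-08 → 1.

1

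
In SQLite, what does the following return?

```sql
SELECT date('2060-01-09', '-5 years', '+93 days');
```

2055-04-12

Adding -5 years to 2060-01-09 gives 2055-01-09.
Applying '+93 days' to 2055-01-09: counting 93 days forward gives 2055-04-12.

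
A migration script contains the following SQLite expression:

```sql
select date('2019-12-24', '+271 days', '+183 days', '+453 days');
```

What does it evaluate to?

2022-06-18

Applying '+271 days' to 2019-12-24: counting 271 days forward gives 2020-09-20.
Applying '+183 days' to 2020-09-20: counting 183 days forward gives 2021-03-22.
Applying '+453 days' to 2021-03-22: counting 453 days forward gives 2022-06-18.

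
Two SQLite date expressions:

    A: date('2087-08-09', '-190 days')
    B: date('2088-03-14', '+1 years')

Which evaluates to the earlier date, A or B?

A = 2087-01-31.
B = 2089-03-14.
A is earlier.

A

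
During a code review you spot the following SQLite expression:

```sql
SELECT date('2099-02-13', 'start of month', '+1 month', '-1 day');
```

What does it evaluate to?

2099-02-28

`start of month` rewinds 2099-02-13 to 2099-02-01.
Adding +1 month to 2099-02-01 gives 2099-03-01.
Going back 1 day from 2099-03-01 reaches 2099-02-28 (last day of February, 28 days).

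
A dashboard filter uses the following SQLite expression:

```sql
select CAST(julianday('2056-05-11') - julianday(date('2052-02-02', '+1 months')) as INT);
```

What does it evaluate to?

Adding +1 month to 2052-02-02 gives 2052-03-02.
29 days remain in March 2052 after the 2nd (31 − 2).
Full months from April 2052 through April 2056 contribute their day counts.
Then 11 days into May 2056.
Total: 29 + 30 + 31 + 30 + 31 + 31 + 30 + 31 + 30 + 31 + 31 + 28 + 31 + 30 + 31 + 30 + 31 + 31 + 30 + 31 + 30 + 31 + 31 + 28 + 31 + 30 + 31 + 30 + 31 + 31 + 30 + 31 + 30 + 31 + 31 + 28 + 31 + 30 + 31 + 30 + 31 + 31 + 30 + 31 + 30 + 31 + 31 + 29 + 31 + 30 + 11 = 1531.

1531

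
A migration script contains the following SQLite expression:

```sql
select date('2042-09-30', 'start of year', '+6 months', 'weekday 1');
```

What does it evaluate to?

2042-07-07

`start of year` rewinds 2042-09-30 to 2042-01-01.
Adding +6 months to 2042-01-01 gives 2042-07-01.
`weekday 1` advances to the next Monday; 2042-07-01 is a Tuesday, so it moves forward to 2042-07-07.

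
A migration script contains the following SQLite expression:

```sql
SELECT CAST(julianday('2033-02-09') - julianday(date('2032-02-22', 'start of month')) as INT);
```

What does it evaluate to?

`start of month` rewinds 2032-02-22 to 2032-02-01.
28 days remain in February 2032 after the 1st (29 − 1).
Full months from March 2032 through January 2033 contribute their day counts.
Then 9 days into February 2033.
Total: 28 + 31 + 30 + 31 + 30 + 31 + 31 + 30 + 31 + 30 + 31 + 31 + 9 = 374.

374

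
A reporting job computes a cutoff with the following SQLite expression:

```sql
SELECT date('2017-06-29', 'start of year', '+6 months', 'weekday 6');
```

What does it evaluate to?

`start of year` rewinds 2017-06-29 to 2017-01-01.
Adding +6 months to 2017-01-01 gives 2017-07-01.
`weekday 6` advances to the next Saturday; 2017-07-01 is already a Saturday, so it stays at 2017-07-01.

2017-07-01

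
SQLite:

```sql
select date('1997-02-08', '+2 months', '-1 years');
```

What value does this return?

Adding +2 months to 1997-02-08 gives 1997-04-08.
Adding -1 year to 1997-04-08 gives 1996-04-08.

1996-04-08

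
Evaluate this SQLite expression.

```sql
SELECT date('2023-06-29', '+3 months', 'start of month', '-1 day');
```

2023-08-31

Adding +3 months to 2023-06-29 gives 2023-09-29.
`start of month` rewinds 2023-09-29 to 2023-09-01.
Going back 1 day from 2023-09-01 reaches 2023-08-31 (last day of August, 31 days).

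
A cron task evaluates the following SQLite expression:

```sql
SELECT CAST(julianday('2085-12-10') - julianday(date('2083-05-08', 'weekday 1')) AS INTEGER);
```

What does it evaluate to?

945

`weekday 1` advances to the next Monday; 2083-05-08 is a Saturday, so it moves forward to 2083-05-10.
21 days remain in May 2083 after the 10th (31 − 10).
Full months from June 2083 through November 2085 contribute their day counts.
Then 10 days into December 2085.
Total: 21 + 30 + 31 + 31 + 30 + 31 + 30 + 31 + 31 + 29 + 31 + 30 + 31 + 30 + 31 + 31 + 30 + 31 + 30 + 31 + 31 + 28 + 31 + 30 + 31 + 30 + 31 + 31 + 30 + 31 + 30 + 10 = 945.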